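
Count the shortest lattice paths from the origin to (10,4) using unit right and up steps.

Each path has 10 right steps and 4 up steps in some order (14 steps total).
Choose which 4 of the 14 steps are up: C(14,4).

Final answer: C(14,4) = 1001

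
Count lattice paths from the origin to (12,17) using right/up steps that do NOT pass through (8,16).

Total paths to (12,17): C(29,17) = 51895935.
Paths through (8,16): C(24,16) x C(5,1) = 3677355.
Avoiding (8,16): 51895935 - 3677355.

Final answer: 48218580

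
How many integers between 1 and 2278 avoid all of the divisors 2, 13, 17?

|div by 2|=1139, |div by 13|=175, |div by 17|=134.
|div by 2&13|=87, |div by 2&17|=67, |div by 13&17|=10, |div by all|=5.
By inclusion-exclusion, divisible by at least one: 1139+175+134-87-67-10+5 = 1289.
Not divisible by any: 2278 - 1289.

Final answer: 989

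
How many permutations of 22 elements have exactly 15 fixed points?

Choose which 15 elements are fixed: C(22,15) = 170544.
Derange the remaining 7 using D(j) = (j-1)(D(j-1) + D(j-2)), D(0)=1, D(1)=0: D(2)=1, D(3)=2, D(4)=9, D(5)=44, D(6)=265, D(7)=1854.
Total: 170544 x 1854.

Final answer: C(22,15) D(7) = 316188576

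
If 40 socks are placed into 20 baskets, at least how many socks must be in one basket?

By the pigeonhole principle: ceiling(40/20).

Final answer: 2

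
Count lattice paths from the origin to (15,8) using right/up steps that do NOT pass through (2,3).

Total paths to (15,8): C(23,8) = 490314.
Paths through (2,3): C(5,3) x C(18,5) = 85680.
Avoiding (2,3): 490314 - 85680.

Final answer: 404634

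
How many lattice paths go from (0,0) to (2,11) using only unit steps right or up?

Each path has 2 right steps and 11 up steps in some order (13 steps total).
Choose which 11 of the 13 steps are up: C(13,11).

Final answer: C(13,11) = 78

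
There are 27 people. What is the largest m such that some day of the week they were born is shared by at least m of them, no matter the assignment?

There are 7 possible values for day of the week they were born. With 27 people and 7 categories, by pigeonhole: ceiling(27/7).

Final answer: 4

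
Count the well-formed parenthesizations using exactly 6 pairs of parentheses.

The structures are counted by the Catalan number C_n. Here n = 6 (pairs).
C_n = (2n)!/(n!(n+1)!), so C_{6} = 12!/(6! x 7!) = C(12,6)/7 = 924/7.

Final answer: C_{6} = 132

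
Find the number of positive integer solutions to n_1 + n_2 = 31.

Substitute n'_i = n_i - 1 (so n'_i >= 0). Then sum n'_i = 31 - 2 = 29.
Stars and bars: C(29+2-1, 2-1) = C(30,1).

Final answer: C(30,1) = 30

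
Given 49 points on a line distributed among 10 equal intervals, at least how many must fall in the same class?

By pigeonhole with 49 objects and 10 categories: ceiling(49/10).

Final answer: 5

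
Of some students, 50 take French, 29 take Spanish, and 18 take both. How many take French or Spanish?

|A union B| = |A| + |B| - |A intersect B| = 50 + 29 - 18.

Final answer: 61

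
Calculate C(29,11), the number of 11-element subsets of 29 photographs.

C(29,11) = 29!/(11! x 18!).

Final answer: \binom{29}{11} = 34597290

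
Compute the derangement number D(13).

D(n) = (n-1)(D(n-1) + D(n-2)), D(0)=1, D(1)=0.
Building up: D(2)=1, D(3)=2, D(4)=9, D(5)=44, D(6)=265, D(7)=1854, D(8)=14833, D(9)=133496, D(10)=1334961, D(11)=14684570, D(12)=176214841.
D(13) = 12 x (D(12) + D(11)) = 12 x (176214841 + 14684570).

Final answer: D(13) = 2290792932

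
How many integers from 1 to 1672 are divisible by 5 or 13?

Multiples of 5: 334. Multiples of 13: 128. Of both (lcm=65): 25.
By inclusion-exclusion: 334 + 128 - 25.

Final answer: 437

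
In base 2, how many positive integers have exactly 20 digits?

These are the integers in [2^19, 2^20), so the count is 2^20 - 2^19 = 1 x 2^19.

Final answer: 524288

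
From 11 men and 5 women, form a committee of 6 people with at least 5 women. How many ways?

Sum over valid woman counts:
C(5,5)C(11,1).

Final answer: 11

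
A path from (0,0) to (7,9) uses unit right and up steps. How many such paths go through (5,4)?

Paths (0,0)->(5,4): C(9,4) = 126.
Paths (5,4)->(7,9): C(7,5) = 21.
By multiplication principle: 126 x 21.

Final answer: 2646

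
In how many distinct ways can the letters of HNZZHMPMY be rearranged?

Letters (H:2, M:2, N:1, P:1, Y:1, Z:2). Total letters: 9.
Permutations = 9!/(2! x 2! x 2!).

Final answer: 45360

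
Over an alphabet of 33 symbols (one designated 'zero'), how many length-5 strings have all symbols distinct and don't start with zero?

The leading digit has 32 choices (anything but zero); the next has 32 (anything but the first), then 31, and so on, one fewer each time.
Total: 32 x 32 x 31 x 30 x 29.

Final answer: 27617280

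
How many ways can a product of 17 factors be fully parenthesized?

This is counted by the nth Catalan number C_n. Here n = 17 - 1 = 16.
C_n = C(2n,n) - C(2n,n+1), so C_{16} = C(32,16) - C(32,17) = 601080390 - 565722720.

Final answer: C_{16} = 35357670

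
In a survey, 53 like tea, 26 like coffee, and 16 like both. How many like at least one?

|A union B| = |A| + |B| - |A intersect B| = 53 + 26 - 16.

Final answer: 63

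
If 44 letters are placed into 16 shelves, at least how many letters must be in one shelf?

By the pigeonhole principle: ceiling(44/16).

Final answer: 3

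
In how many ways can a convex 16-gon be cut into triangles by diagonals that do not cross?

This is counted by the nth Catalan number C_n. Here n = 16 - 2 = 14.
C_n = (2n)!/(n!(n+1)!), so C_{14} = 28!/(14! x 15!) = C(28,14)/15 = 40116600/15.

Final answer: C_{14} = 2674440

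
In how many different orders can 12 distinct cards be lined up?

The number of ways to arrange 12 distinct objects is 12!.

Final answer: 12! = 479001600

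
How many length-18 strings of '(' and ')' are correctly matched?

The structures are counted by the Catalan number C_n. Here n = 9 (pairs).
C_n = C(2n,n)/(n+1), so C_{9} = C(18,9)/10 = 48620/10.

Final answer: C_{9} = 4862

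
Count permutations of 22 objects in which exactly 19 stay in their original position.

Choose which 19 elements are fixed: C(22,19) = 1540.
Derange the remaining 3 using D(j) = (j-1)(D(j-1) + D(j-2)), D(0)=1, D(1)=0: D(2)=1, D(3)=2.
Total: 1540 x 2.

Final answer: C(22,19) D(3) = 3080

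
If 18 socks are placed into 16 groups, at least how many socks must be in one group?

By the pigeonhole principle: ceiling(18/16).

Final answer: 2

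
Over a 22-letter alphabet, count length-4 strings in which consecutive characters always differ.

First character: 22 choices. Each subsequent: 21 choices (must differ from the previous one).
Total: 22 x 21^3.

Final answer: 22 x 21^{3} = 203742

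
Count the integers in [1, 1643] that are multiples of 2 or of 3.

Multiples of 2: 821. Multiples of 3: 547. Of both (lcm=6): 273.
By inclusion-exclusion: 821 + 547 - 273.

Final answer: 1095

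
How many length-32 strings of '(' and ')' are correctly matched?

This is counted by the nth Catalan number C_n. Here n = 16 (pairs).
Using C_0 = 1 and C_(k+1) = C_k x 2(2k+1)/(k+2), build up term by term: C_1=1, C_2=2, C_3=5, C_4=14, C_5=42, C_6=132, C_7=429, C_8=1430, C_9=4862, C_10=16796, C_11=58786, C_12=208012, C_13=742900, C_14=2674440, C_15=9694845, C_16=35357670.

Final answer: C_{16} = 35357670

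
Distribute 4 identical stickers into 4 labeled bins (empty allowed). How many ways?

Stars and bars: C(n+k-1, k-1) = C(7,3).

Final answer: C(7,3) = 35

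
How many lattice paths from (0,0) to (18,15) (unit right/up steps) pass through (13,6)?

Paths (0,0)->(13,6): C(19,6) = 27132.
Paths (13,6)->(18,15): C(14,9) = 2002.
By multiplication principle: 27132 x 2002.

Final answer: 54318264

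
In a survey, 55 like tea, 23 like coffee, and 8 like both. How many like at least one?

|A union B| = |A| + |B| - |A intersect B| = 55 + 23 - 8.

Final answer: 70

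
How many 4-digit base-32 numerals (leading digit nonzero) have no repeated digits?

First digit: 31 (nonzero). Second: 31 (not first). Third: 30, etc.
Total: 31 x 31 x 30 x 29.

Final answer: 836070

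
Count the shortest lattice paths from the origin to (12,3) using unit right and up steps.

Each path has 12 right steps and 3 up steps in some order (15 steps total).
Choose which 3 of the 15 steps are up: C(15,3).

Final answer: C(15,3) = 455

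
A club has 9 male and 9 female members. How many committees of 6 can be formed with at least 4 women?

Sum over valid woman counts:
C(9,4)C(9,2) = 4536
C(9,5)C(9,1) = 1134
C(9,6)C(9,0) = 84
Total: 4536 + 1134 + 84.

Final answer: 5754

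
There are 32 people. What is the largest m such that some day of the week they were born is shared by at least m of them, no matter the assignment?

There are 7 possible values for day of the week they were born. With 32 people and 7 categories, by pigeonhole: ceiling(32/7).

Final answer: 5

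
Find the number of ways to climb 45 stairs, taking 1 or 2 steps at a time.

Let f(n) count the ways. The last step is size 1 or 2, so f(n) = f(n-1) + f(n-2) with f(1)=1, f(2)=2.
Iterating the recurrence: f(1)=1, f(2)=2, f(3)=3, f(4)=5, f(5)=8, f(6)=13, f(7)=21, f(8)=34, f(9)=55, f(10)=89, f(11)=144, f(12)=233, f(13)=377, f(14)=610, f(15)=987, f(16)=1597, f(17)=2584, f(18)=4181, f(19)=6765, f(20)=10946, f(21)=17711, f(22)=28657, f(23)=46368, f(24)=75025, f(25)=121393, f(26)=196418, f(27)=317811, f(28)=514229, f(29)=832040, f(30)=1346269, f(31)=2178309, f(32)=3524578, f(33)=5702887, f(34)=9227465, f(35)=14930352, f(36)=24157817, f(37)=39088169, f(38)=63245986, f(39)=102334155, f(40)=165580141, f(41)=267914296, f(42)=433494437, f(43)=701408733, f(44)=1134903170, f(45)=1836311903.

Final answer: 1836311903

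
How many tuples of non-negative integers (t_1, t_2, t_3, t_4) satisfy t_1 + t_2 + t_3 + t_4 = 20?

Stars and bars with 20 stars and 3 bars:
C(20+4-1, 4-1) = C(23,3).

Final answer: C(23,3) = 1771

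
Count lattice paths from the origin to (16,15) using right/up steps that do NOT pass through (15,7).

Total paths to (16,15): C(31,15) = 300540195.
Paths through (15,7): C(22,7) x C(9,8) = 1534896.
Avoiding (15,7): 300540195 - 1534896.

Final answer: 299005299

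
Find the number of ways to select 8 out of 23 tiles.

C(23,8) = 23!/(8! x (23-8)!).

Final answer: C(23,8) = 490314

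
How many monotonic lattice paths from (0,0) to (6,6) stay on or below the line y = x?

Total monotonic paths to (6,6): C(12,6) = 924.
By the reflection principle, paths that go above the diagonal number C(12,7) = 792.
Valid Dyck paths: 924 - 792.
(Equivalently, C_{6} = C(12,6)/7 = 924/7.)

Final answer: C_{6} = 132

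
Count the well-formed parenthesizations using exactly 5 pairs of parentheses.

The structures are counted by the Catalan number C_n. Here n = 5 (pairs).
C_n = C(2n,n) - C(2n,n+1), so C_{5} = C(10,5) - C(10,6) = 252 - 210.

Final answer: C_{5} = 42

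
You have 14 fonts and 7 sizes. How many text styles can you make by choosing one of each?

By the multiplication principle: 14 x 7.

Final answer: 98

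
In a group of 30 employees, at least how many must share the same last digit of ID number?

There are 10 possible values for last digit of ID number. With 30 employees and 10 categories, by pigeonhole: ceiling(30/10).

Final answer: 3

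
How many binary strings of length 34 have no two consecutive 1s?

A valid string ends in 0 (append to any length-(n-1) valid string) or in 01 (append to any length-(n-2) valid string), so a(n) = a(n-1) + a(n-2) with a(1)=2, a(2)=3.
Iterating the recurrence: a(1)=2, a(2)=3, a(3)=5, a(4)=8, a(5)=13, a(6)=21, a(7)=34, a(8)=55, a(9)=89, a(10)=144, a(11)=233, a(12)=377, a(13)=610, a(14)=987, a(15)=1597, a(16)=2584, a(17)=4181, a(18)=6765, a(19)=10946, a(20)=17711, a(21)=28657, a(22)=46368, a(23)=75025, a(24)=121393, a(25)=196418, a(26)=317811, a(27)=514229, a(28)=832040, a(29)=1346269, a(30)=2178309, a(31)=3524578, a(32)=5702887, a(33)=9227465, a(34)=14930352.

Final answer: 14930352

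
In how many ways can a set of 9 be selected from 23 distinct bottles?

C(23,9) = 23!/(9! x 14!).

Final answer: \binom{23}{9} = 817190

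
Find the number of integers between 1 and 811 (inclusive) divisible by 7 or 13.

Multiples of 7: 115. Multiples of 13: 62. Of both (lcm=91): 8.
By inclusion-exclusion: 115 + 62 - 8.

Final answer: 169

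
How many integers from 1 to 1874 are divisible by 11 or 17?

Multiples of 11: 170. Multiples of 17: 110. Of both (lcm=187): 10.
By inclusion-exclusion: 170 + 110 - 10.

Final answer: 270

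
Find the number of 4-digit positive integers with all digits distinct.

First digit: 9 (not 0). Second: 9 (not first). Third: 8, etc.
Total: 9 x 9 x 8 x 7.

Final answer: 4536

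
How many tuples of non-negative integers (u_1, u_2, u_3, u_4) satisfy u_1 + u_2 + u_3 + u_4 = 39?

Stars and bars with 39 stars and 3 bars:
C(39+4-1, 4-1) = C(42,3).

Final answer: C(42,3) = 11480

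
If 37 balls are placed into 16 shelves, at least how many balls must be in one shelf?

By the pigeonhole principle: ceiling(37/16).

Final answer: 3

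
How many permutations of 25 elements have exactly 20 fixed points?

Choose which 20 elements are fixed: C(25,20) = 53130.
Derange the remaining 5 using D(j) = (j-1)(D(j-1) + D(j-2)), D(0)=1, D(1)=0: D(2)=1, D(3)=2, D(4)=9, D(5)=44.
Total: 53130 x 44.

Final answer: C(25,20) D(5) = 2337720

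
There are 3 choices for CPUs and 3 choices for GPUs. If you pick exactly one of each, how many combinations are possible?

By the multiplication principle: 3 x 3.

Final answer: 9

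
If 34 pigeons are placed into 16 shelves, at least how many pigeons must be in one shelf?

By the pigeonhole principle: ceiling(34/16).

Final answer: 3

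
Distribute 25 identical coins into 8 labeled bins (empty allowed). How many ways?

Stars and bars: C(n+k-1, k-1) = C(32,7).

Final answer: C(32,7) = 3365856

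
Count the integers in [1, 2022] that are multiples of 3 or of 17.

Multiples of 3: 674. Multiples of 17: 118. Of both (lcm=51): 39.
By inclusion-exclusion: 674 + 118 - 39.

Final answer: 753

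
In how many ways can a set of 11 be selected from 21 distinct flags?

C(21,11) = 21!/(11! x 10!).

Final answer: \binom{21}{11} = 352716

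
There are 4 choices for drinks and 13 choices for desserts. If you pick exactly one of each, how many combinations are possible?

By the multiplication principle: 4 x 13.

Final answer: 52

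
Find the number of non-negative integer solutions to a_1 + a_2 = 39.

Stars and bars with 39 stars and 1 bars:
C(39+2-1, 2-1) = C(40,1).

Final answer: C(40,1) = 40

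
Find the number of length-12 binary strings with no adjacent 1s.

Let a(n) count valid strings. If the last bit is 0 the prefix is any valid string of length n-1; if it is 1 the string must end in 01 with a valid prefix of length n-2. So a(n) = a(n-1) + a(n-2), a(1)=2, a(2)=3.
Iterating the recurrence: a(1)=2, a(2)=3, a(3)=5, a(4)=8, a(5)=13, a(6)=21, a(7)=34, a(8)=55, a(9)=89, a(10)=144, a(11)=233, a(12)=377.

Final answer: 377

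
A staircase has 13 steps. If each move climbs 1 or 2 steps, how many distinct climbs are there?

Let f(n) be the number of climbs. Removing the last move (1 or 2 steps) gives f(n) = f(n-1) + f(n-2); base cases f(1)=1, f(2)=2.
Building up term by term: f(1)=1, f(2)=2, f(3)=3, f(4)=5, f(5)=8, f(6)=13, f(7)=21, f(8)=34, f(9)=55, f(10)=89, f(11)=144, f(12)=233, f(13)=377.

Final answer: 377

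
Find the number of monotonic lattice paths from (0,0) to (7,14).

Each path has 7 right steps and 14 up steps in some order (21 steps total).
Choose which 14 of the 21 steps are up: C(21,14).

Final answer: C(21,14) = 116280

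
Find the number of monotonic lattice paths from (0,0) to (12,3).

Each path has 12 right steps and 3 up steps in some order (15 steps total).
Choose which 3 of the 15 steps are up: C(15,3).

Final answer: C(15,3) = 455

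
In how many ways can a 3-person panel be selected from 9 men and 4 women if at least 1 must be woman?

Sum over valid woman counts:
C(4,1)C(9,2) = 144
C(4,2)C(9,1) = 54
C(4,3)C(9,0) = 4
Total: 144 + 54 + 4.

Final answer: 202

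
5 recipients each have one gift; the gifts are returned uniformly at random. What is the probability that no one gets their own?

Use the recurrence D(n) = (n-1)(D(n-1) + D(n-2)) with D(0)=1, D(1)=0.
Building up: D(2)=1, D(3)=2, D(4)=9, D(5)=44.
Total arrangements: 5! = 120.
Probability = D(5)/5! = 11/30.

Final answer: D(5)/5! = 44/120 = 0.366667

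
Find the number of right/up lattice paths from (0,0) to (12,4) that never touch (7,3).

Total paths to (12,4): C(16,4) = 1820.
Paths through (7,3): C(10,3) x C(6,1) = 720.
Avoiding (7,3): 1820 - 720.

Final answer: 1100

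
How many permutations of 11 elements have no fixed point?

D(n) = (n-1)(D(n-1) + D(n-2)), D(0)=1, D(1)=0.
Building up: D(2)=1, D(3)=2, D(4)=9, D(5)=44, D(6)=265, D(7)=1854, D(8)=14833, D(9)=133496, D(10)=1334961.
D(11) = 10 x (D(10) + D(9)) = 10 x (1334961 + 133496).

Final answer: D(11) = 14684570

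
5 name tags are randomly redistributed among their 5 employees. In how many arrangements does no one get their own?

Derangements satisfy D(n) = (n-1)(D(n-1) + D(n-2)), starting from D(0)=1, D(1)=0.
D(2) = 1 x (0 + 1) = 1
D(3) = 2 x (1 + 0) = 2
D(4) = 3 x (2 + 1) = 9
D(5) = 4 x (D(4) + D(3)) = 4 x (9 + 2)

Final answer: D(5) = 44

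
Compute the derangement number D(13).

Use the recurrence D(n) = (n-1)(D(n-1) + D(n-2)) with D(0)=1, D(1)=0.
Building up: D(2)=1, D(3)=2, D(4)=9, D(5)=44, D(6)=265, D(7)=1854, D(8)=14833, D(9)=133496, D(10)=1334961, D(11)=14684570, D(12)=176214841.
D(13) = 12 x (D(12) + D(11)) = 12 x (176214841 + 14684570).

Final answer: D(13) = 2290792932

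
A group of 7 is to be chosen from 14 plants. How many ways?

C(14,7) = 14!/(7! x (14-7)!).

Final answer: C(14,7) = 3432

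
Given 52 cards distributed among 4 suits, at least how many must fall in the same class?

By pigeonhole with 52 objects and 4 categories: ceiling(52/4).

Final answer: 13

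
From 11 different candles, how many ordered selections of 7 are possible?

P(11,7) = 11!/(11-7)! = 11!/4!.

Final answer: P(11,7) = 1663200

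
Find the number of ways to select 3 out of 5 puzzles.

C(5,3) = 5!/(3! x (5-3)!).

Final answer: C(5,3) = 10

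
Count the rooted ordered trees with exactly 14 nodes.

The structures are counted by the Catalan number C_n. Here n = 14 - 1 = 13.
C_n = C(2n,n) - C(2n,n+1), so C_{13} = C(26,13) - C(26,14) = 10400600 - 9657700.

Final answer: C_{13} = 742900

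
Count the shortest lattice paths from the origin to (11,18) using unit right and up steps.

Each path has 11 right steps and 18 up steps in some order (29 steps total).
Choose which 18 of the 29 steps are up: C(29,18).

Final answer: C(29,18) = 34597290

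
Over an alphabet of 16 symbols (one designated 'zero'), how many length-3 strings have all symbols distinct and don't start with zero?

First digit: 15 (nonzero). Second: 15 (not first). Third: 14, etc.
Total: 15 x 15 x 14.

Final answer: 3150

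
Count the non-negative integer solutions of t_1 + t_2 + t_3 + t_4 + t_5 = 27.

Stars and bars with 27 stars and 4 bars:
C(27+5-1, 5-1) = C(31,4).

Final answer: C(31,4) = 31465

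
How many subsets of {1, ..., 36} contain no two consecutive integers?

Condition on whether n belongs to the subset: if not, any valid subset of {1, ..., n-1} works (a(n-1)); if so, n-1 is excluded and the rest is a valid subset of {1, ..., n-2} (a(n-2)). Hence a(n) = a(n-1) + a(n-2), a(1)=2, a(2)=3.
Computing successive values: a(1)=2, a(2)=3, a(3)=5, a(4)=8, a(5)=13, a(6)=21, a(7)=34, a(8)=55, a(9)=89, a(10)=144, a(11)=233, a(12)=377, a(13)=610, a(14)=987, a(15)=1597, a(16)=2584, a(17)=4181, a(18)=6765, a(19)=10946, a(20)=17711, a(21)=28657, a(22)=46368, a(23)=75025, a(24)=121393, a(25)=196418, a(26)=317811, a(27)=514229, a(28)=832040, a(29)=1346269, a(30)=2178309, a(31)=3524578, a(32)=5702887, a(33)=9227465, a(34)=14930352, a(35)=24157817, a(36)=39088169.

Final answer: 39088169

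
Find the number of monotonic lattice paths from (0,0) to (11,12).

Each path has 11 right steps and 12 up steps in some order (23 steps total).
Choose which 12 of the 23 steps are up: C(23,12).

Final answer: C(23,12) = 1352078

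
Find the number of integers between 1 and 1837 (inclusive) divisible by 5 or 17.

Multiples of 5: 367. Multiples of 17: 108. Of both (lcm=85): 21.
By inclusion-exclusion: 367 + 108 - 21.

Final answer: 454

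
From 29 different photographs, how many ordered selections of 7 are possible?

P(29,7) = 29!/(29-7)! = 29!/22!.

Final answer: P(29,7) = 7866331200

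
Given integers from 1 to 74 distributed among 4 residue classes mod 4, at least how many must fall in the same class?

By pigeonhole with 74 objects and 4 categories: ceiling(74/4).

Final answer: 19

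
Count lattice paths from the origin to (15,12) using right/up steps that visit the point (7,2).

Paths (0,0)->(7,2): C(9,2) = 36.
Paths (7,2)->(15,12): C(18,10) = 43758.
By multiplication principle: 36 x 43758.

Final answer: 1575288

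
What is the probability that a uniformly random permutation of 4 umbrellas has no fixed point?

Use the recurrence D(n) = (n-1)(D(n-1) + D(n-2)) with D(0)=1, D(1)=0.
Building up: D(2)=1, D(3)=2, D(4)=9.
Total arrangements: 4! = 24.
Probability = D(4)/4! = 3/8.

Final answer: D(4)/4! = 9/24 = 0.375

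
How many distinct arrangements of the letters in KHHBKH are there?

Letters (B:1, H:3, K:2). Total letters: 6.
Permutations = 6!/(3! x 2!).

Final answer: 60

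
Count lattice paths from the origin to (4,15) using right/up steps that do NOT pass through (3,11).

Total paths to (4,15): C(19,15) = 3876.
Paths through (3,11): C(14,11) x C(5,4) = 1820.
Avoiding (3,11): 3876 - 1820.

Final answer: 2056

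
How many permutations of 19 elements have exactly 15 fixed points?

Choose which 15 elements are fixed: C(19,15) = 3876.
Derange the remaining 4 using D(j) = (j-1)(D(j-1) + D(j-2)), D(0)=1, D(1)=0: D(2)=1, D(3)=2, D(4)=9.
Total: 3876 x 9.

Final answer: C(19,15) D(4) = 34884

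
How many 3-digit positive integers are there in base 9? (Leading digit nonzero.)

In base 9, the leading digit has 8 choices (1..8); each of the remaining 2 digits has 9 choices.
Total: 8 x 9^2.

Final answer: 648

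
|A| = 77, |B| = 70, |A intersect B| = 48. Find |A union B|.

|A union B| = |A| + |B| - |A intersect B| = 77 + 70 - 48.

Final answer: 99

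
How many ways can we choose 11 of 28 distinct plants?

C(28,11) = 28!/(11! x 17!).

Final answer: \binom{28}{11} = 21474180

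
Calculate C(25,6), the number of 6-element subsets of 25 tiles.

C(25,6) = 25!/(6! x (25-6)!).

Final answer: C(25,6) = 177100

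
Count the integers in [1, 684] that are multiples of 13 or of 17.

Multiples of 13: 52. Multiples of 17: 40. Of both (lcm=221): 3.
By inclusion-exclusion: 52 + 40 - 3.

Final answer: 89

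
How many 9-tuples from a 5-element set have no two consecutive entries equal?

Let g(n) count such strings. g(1) = 5, and each valid string of length n-1 extends in 4 ways (any symbol but the last), so g(n) = 4 g(n-1).
Total: g(9) = 5 x 4^8.

Final answer: 5 x 4^{8} = 327680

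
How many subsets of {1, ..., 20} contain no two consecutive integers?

Condition on whether n belongs to the subset: if not, any valid subset of {1, ..., n-1} works (a(n-1)); if so, n-1 is excluded and the rest is a valid subset of {1, ..., n-2} (a(n-2)). Hence a(n) = a(n-1) + a(n-2), a(1)=2, a(2)=3.
Building up term by term: a(1)=2, a(2)=3, a(3)=5, a(4)=8, a(5)=13, a(6)=21, a(7)=34, a(8)=55, a(9)=89, a(10)=144, a(11)=233, a(12)=377, a(13)=610, a(14)=987, a(15)=1597, a(16)=2584, a(17)=4181, a(18)=6765, a(19)=10946, a(20)=17711.

Final answer: 17711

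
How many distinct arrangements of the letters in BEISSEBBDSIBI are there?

Letters (B:4, D:1, E:2, I:3, S:3). Total letters: 13.
Permutations = 13!/(4! x 3! x 3! x 2!).

Final answer: 3603600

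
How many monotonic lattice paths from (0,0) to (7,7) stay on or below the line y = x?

Total monotonic paths to (7,7): C(14,7) = 3432.
A path is bad iff it touches y = x + 1; reflecting its initial segment maps bad paths bijectively onto all paths to (6,8), of which there are C(14,8) = 3003.
Valid Dyck paths: 3432 - 3003.
(These counts are the Catalan numbers.)

Final answer: C_{7} = 429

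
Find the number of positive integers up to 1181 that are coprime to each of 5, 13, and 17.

|div by 5|=236, |div by 13|=90, |div by 17|=69.
|div by 5&13|=18, |div by 5&17|=13, |div by 13&17|=5, |div by all|=1.
By inclusion-exclusion, divisible by at least one: 236+90+69-18-13-5+1 = 360.
Not divisible by any: 1181 - 360.

Final answer: 821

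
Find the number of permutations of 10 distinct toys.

The number of ways to arrange 10 distinct objects is 10!.

Final answer: 10! = 3628800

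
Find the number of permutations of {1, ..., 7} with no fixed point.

Use the recurrence D(n) = (n-1)(D(n-1) + D(n-2)) with D(0)=1, D(1)=0.
Building up: D(2)=1, D(3)=2, D(4)=9, D(5)=44, D(6)=265.
D(7) = 6 x (D(6) + D(5)) = 6 x (265 + 44).

Final answer: D(7) = 1854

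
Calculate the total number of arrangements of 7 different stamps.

The number of ways to arrange 7 distinct objects is 7!.

Final answer: 7! = 5040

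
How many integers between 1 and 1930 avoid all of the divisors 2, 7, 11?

|div by 2|=965, |div by 7|=275, |div by 11|=175.
|div by 2&7|=137, |div by 2&11|=87, |div by 7&11|=25, |div by all|=12.
By inclusion-exclusion, divisible by at least one: 965+275+175-137-87-25+12 = 1178.
Not divisible by any: 1930 - 1178.

Final answer: 752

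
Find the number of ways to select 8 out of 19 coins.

C(19,8) = 19!/(8! x 11!).

Final answer: \binom{19}{8} = 75582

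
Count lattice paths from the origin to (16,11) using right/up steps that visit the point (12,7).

Paths (0,0)->(12,7): C(19,7) = 50388.
Paths (12,7)->(16,11): C(8,4) = 70.
By multiplication principle: 50388 x 70.

Final answer: 3527160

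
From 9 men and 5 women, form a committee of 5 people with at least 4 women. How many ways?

Sum over valid woman counts:
C(5,4)C(9,1) = 45
C(5,5)C(9,0) = 1
Total: 45 + 1.

Final answer: 46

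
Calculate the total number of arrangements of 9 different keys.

The number of ways to arrange 9 distinct objects is 9!.

Final answer: 9! = 362880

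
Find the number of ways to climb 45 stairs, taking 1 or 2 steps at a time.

Let f(n) be the number of climbs. Removing the last move (1 or 2 steps) gives f(n) = f(n-1) + f(n-2); base cases f(1)=1, f(2)=2.
Iterating the recurrence: f(1)=1, f(2)=2, f(3)=3, f(4)=5, f(5)=8, f(6)=13, f(7)=21, f(8)=34, f(9)=55, f(10)=89, f(11)=144, f(12)=233, f(13)=377, f(14)=610, f(15)=987, f(16)=1597, f(17)=2584, f(18)=4181, f(19)=6765, f(20)=10946, f(21)=17711, f(22)=28657, f(23)=46368, f(24)=75025, f(25)=121393, f(26)=196418, f(27)=317811, f(28)=514229, f(29)=832040, f(30)=1346269, f(31)=2178309, f(32)=3524578, f(33)=5702887, f(34)=9227465, f(35)=14930352, f(36)=24157817, f(37)=39088169, f(38)=63245986, f(39)=102334155, f(40)=165580141, f(41)=267914296, f(42)=433494437, f(43)=701408733, f(44)=1134903170, f(45)=1836311903.

Final answer: 1836311903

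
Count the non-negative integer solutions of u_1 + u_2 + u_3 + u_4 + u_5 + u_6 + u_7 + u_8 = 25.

Stars and bars with 25 stars and 7 bars:
C(25+8-1, 8-1) = C(32,7).

Final answer: C(32,7) = 3365856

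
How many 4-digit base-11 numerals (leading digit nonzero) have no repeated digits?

The leading digit has 10 choices (anything but zero); the next has 10 (anything but the first), then 9, and so on, one fewer each time.
Total: 10 x 10 x 9 x 8.

Final answer: 7200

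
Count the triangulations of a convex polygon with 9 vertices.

The structures are counted by the Catalan number C_n. Here n = 9 - 2 = 7.
C_n = C(2n,n)/(n+1), so C_{7} = C(14,7)/8 = 3432/8.

Final answer: C_{7} = 429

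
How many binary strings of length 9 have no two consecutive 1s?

Classify by the final bit: ...0 gives a(n-1) strings, ...01 gives a(n-2) strings. Thus a(n) = a(n-1) + a(n-2) with a(1)=2, a(2)=3.
Computing successive values: a(1)=2, a(2)=3, a(3)=5, a(4)=8, a(5)=13, a(6)=21, a(7)=34, a(8)=55, a(9)=89.

Final answer: 89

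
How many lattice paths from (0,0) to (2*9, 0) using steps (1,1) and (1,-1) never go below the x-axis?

Total monotonic paths to (9,9): C(18,9) = 48620.
A path is bad iff it touches y = x + 1; reflecting its initial segment maps bad paths bijectively onto all paths to (8,10), of which there are C(18,10) = 43758.
Valid Dyck paths: 48620 - 43758.
(Check: C(18,9) - C(18,10) = C(18,9)/10, the Catalan number C_{9}.)

Final answer: C_{9} = 4862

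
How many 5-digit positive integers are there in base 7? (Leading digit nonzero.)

These are the integers in [7^4, 7^5), so the count is 7^5 - 7^4 = 6 x 7^4.

Final answer: 14406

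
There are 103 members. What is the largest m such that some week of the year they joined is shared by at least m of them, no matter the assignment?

There are 52 possible values for week of the year they joined. With 103 members and 52 categories, by pigeonhole: ceiling(103/52).

Final answer: 2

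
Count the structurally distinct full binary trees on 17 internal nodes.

The structures are counted by the Catalan number C_n. Here n = 17.
C_n = C(2n,n)/(n+1), so C_{17} = C(34,17)/18 = 2333606220/18.

Final answer: C_{17} = 129644790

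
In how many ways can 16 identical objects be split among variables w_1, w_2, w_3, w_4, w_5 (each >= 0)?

Stars and bars with 16 stars and 4 bars:
C(16+5-1, 5-1) = C(20,4).

Final answer: C(20,4) = 4845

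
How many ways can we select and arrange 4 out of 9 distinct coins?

P(9,4) = 9!/(9-4)! = 9!/5!.

Final answer: P(9,4) = 3024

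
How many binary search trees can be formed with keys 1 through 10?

The structures are counted by the Catalan number C_n. Here n = 10.
C_n = C(2n,n)/(n+1), so C_{10} = C(20,10)/11 = 184756/11.

Final answer: C_{10} = 16796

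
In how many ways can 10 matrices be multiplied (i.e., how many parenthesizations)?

This is a standard Catalan-number count: the answer is C_n. Here n = 10 - 1 = 9.
Using C_0 = 1 and C_(k+1) = C_k x 2(2k+1)/(k+2), build up term by term: C_1=1, C_2=2, C_3=5, C_4=14, C_5=42, C_6=132, C_7=429, C_8=1430, C_9=4862.

Final answer: C_{9} = 4862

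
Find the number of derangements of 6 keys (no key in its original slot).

Use the recurrence D(n) = (n-1)(D(n-1) + D(n-2)) with D(0)=1, D(1)=0.
D(2) = 1 x (0 + 1) = 1
D(3) = 2 x (1 + 0) = 2
D(4) = 3 x (2 + 1) = 9
D(5) = 4 x (9 + 2) = 44
D(6) = 5 x (D(5) + D(4)) = 5 x (44 + 9)

Final answer: D(6) = 265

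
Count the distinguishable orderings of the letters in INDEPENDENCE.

Letters (C:1, D:2, E:4, I:1, N:3, P:1). Total letters: 12.
Permutations = 12!/(4! x 3! x 2!).

Final answer: 1663200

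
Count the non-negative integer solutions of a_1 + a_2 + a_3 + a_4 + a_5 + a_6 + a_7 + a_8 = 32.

Stars and bars with 32 stars and 7 bars:
C(32+8-1, 8-1) = C(39,7).

Final answer: C(39,7) = 15380937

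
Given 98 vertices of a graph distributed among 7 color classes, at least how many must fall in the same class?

By pigeonhole with 98 objects and 7 categories: ceiling(98/7).

Final answer: 14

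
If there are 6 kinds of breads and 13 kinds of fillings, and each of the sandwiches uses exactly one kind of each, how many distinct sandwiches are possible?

By the multiplication principle: 6 x 13.

Final answer: 78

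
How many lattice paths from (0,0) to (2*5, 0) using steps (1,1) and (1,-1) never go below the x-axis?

Total monotonic paths to (5,5): C(10,5) = 252.
A path is bad iff it touches y = x + 1; reflecting its initial segment maps bad paths bijectively onto all paths to (4,6), of which there are C(10,6) = 210.
Valid Dyck paths: 252 - 210.
(Equivalently, C_{5} = C(10,5)/6 = 252/6.)

Final answer: C_{5} = 42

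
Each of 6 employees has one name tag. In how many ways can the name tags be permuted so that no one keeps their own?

Use the recurrence D(n) = (n-1)(D(n-1) + D(n-2)) with D(0)=1, D(1)=0.
D(2) = 1 x (0 + 1) = 1
D(3) = 2 x (1 + 0) = 2
D(4) = 3 x (2 + 1) = 9
D(5) = 4 x (9 + 2) = 44
D(6) = 5 x (D(5) + D(4)) = 5 x (44 + 9)

Final answer: D(6) = 265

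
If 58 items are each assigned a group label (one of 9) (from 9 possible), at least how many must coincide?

There are 9 possible values for group label (one of 9). With 58 items and 9 categories, by pigeonhole: ceiling(58/9).

Final answer: 7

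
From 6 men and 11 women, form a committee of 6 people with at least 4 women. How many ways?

Sum over valid woman counts:
C(11,4)C(6,2) = 4950
C(11,5)C(6,1) = 2772
C(11,6)C(6,0) = 462
Total: 4950 + 2772 + 462.

Final answer: 8184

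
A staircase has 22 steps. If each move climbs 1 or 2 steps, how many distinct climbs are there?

Condition on the final move: it is a 1-step (f(n-1) ways to get there) or a 2-step (f(n-2) ways), so f(n) = f(n-1) + f(n-2), with f(1)=1, f(2)=2.
Building up term by term: f(1)=1, f(2)=2, f(3)=3, f(4)=5, f(5)=8, f(6)=13, f(7)=21, f(8)=34, f(9)=55, f(10)=89, f(11)=144, f(12)=233, f(13)=377, f(14)=610, f(15)=987, f(16)=1597, f(17)=2584, f(18)=4181, f(19)=6765, f(20)=10946, f(21)=17711, f(22)=28657.

Final answer: 28657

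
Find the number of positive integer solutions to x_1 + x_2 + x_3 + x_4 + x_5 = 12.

Substitute x'_i = x_i - 1 (so x'_i >= 0). Then sum x'_i = 12 - 5 = 7.
Stars and bars: C(7+5-1, 5-1) = C(11,4).

Final answer: C(11,4) = 330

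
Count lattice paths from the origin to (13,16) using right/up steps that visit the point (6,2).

Paths (0,0)->(6,2): C(8,2) = 28.
Paths (6,2)->(13,16): C(21,14) = 116280.
By multiplication principle: 28 x 116280.

Final answer: 3255840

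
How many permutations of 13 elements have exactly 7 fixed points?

Choose which 7 elements are fixed: C(13,7) = 1716.
Derange the remaining 6 using D(j) = (j-1)(D(j-1) + D(j-2)), D(0)=1, D(1)=0: D(2)=1, D(3)=2, D(4)=9, D(5)=44, D(6)=265.
Total: 1716 x 265.

Final answer: C(13,7) D(6) = 454740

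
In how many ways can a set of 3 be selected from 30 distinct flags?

C(30,3) = 30!/(3! x 27!).

Final answer: \binom{30}{3} = 4060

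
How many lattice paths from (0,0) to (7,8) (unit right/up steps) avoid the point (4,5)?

Total paths to (7,8): C(15,8) = 6435.
Paths through (4,5): C(9,5) x C(6,3) = 2520.
Avoiding (4,5): 6435 - 2520.

Final answer: 3915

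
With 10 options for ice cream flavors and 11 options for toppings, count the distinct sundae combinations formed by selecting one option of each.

By the multiplication principle: 10 x 11.

Final answer: 110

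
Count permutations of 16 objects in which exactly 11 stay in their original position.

Choose which 11 elements are fixed: C(16,11) = 4368.
Derange the remaining 5 using D(j) = (j-1)(D(j-1) + D(j-2)), D(0)=1, D(1)=0: D(2)=1, D(3)=2, D(4)=9, D(5)=44.
Total: 4368 x 44.

Final answer: C(16,11) D(5) = 192192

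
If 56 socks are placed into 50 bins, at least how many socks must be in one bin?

By the pigeonhole principle: ceiling(56/50).

Final answer: 2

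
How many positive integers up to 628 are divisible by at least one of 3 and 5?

Multiples of 3: 209. Multiples of 5: 125. Of both (lcm=15): 41.
By inclusion-exclusion: 209 + 125 - 41.

Final answer: 293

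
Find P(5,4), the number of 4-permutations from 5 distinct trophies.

P(5,4) = 5!/(5-4)! = 5!/1!.

Final answer: P(5,4) = 120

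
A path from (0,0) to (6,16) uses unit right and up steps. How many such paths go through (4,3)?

Paths (0,0)->(4,3): C(7,3) = 35.
Paths (4,3)->(6,16): C(15,13) = 105.
By multiplication principle: 35 x 105.

Final answer: 3675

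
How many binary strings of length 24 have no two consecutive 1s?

A valid string ends in 0 (append to any length-(n-1) valid string) or in 01 (append to any length-(n-2) valid string), so a(n) = a(n-1) + a(n-2) with a(1)=2, a(2)=3.
Building up term by term: a(1)=2, a(2)=3, a(3)=5, a(4)=8, a(5)=13, a(6)=21, a(7)=34, a(8)=55, a(9)=89, a(10)=144, a(11)=233, a(12)=377, a(13)=610, a(14)=987, a(15)=1597, a(16)=2584, a(17)=4181, a(18)=6765, a(19)=10946, a(20)=17711, a(21)=28657, a(22)=46368, a(23)=75025, a(24)=121393.

Final answer: 121393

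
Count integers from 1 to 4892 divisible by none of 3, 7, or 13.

|div by 3|=1630, |div by 7|=698, |div by 13|=376.
|div by 3&7|=232, |div by 3&13|=125, |div by 7&13|=53, |div by all|=17.
By inclusion-exclusion, divisible by at least one: 1630+698+376-232-125-53+17 = 2311.
Not divisible by any: 4892 - 2311.

Final answer: 2581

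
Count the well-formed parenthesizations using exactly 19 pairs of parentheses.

This is counted by the nth Catalan number C_n. Here n = 19 (pairs).
C_n = C(2n,n) - C(2n,n+1), so C_{19} = C(38,19) - C(38,20) = 35345263800 - 33578000610.

Final answer: C_{19} = 1767263190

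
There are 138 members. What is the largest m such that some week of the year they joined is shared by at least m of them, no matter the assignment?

There are 52 possible values for week of the year they joined. With 138 members and 52 categories, by pigeonhole: ceiling(138/52).

Final answer: 3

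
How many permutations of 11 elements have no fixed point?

Use the recurrence D(n) = (n-1)(D(n-1) + D(n-2)) with D(0)=1, D(1)=0.
D(2) = 1 x (0 + 1) = 1
D(3) = 2 x (1 + 0) = 2
D(4) = 3 x (2 + 1) = 9
D(5) = 4 x (9 + 2) = 44
D(6) = 5 x (44 + 9) = 265
D(7) = 6 x (265 + 44) = 1854
D(8) = 7 x (1854 + 265) = 14833
D(9) = 8 x (14833 + 1854) = 133496
D(10) = 9 x (133496 + 14833) = 1334961
D(11) = 10 x (D(10) + D(9)) = 10 x (1334961 + 133496)

Final answer: D(11) = 14684570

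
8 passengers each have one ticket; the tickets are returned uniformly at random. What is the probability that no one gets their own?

D(n) = (n-1)(D(n-1) + D(n-2)), D(0)=1, D(1)=0.
Building up: D(2)=1, D(3)=2, D(4)=9, D(5)=44, D(6)=265, D(7)=1854, D(8)=14833.
Total arrangements: 8! = 40320.
Probability = D(8)/8! = 2119/5760.

Final answer: D(8)/8! = 14833/40320 = 0.367882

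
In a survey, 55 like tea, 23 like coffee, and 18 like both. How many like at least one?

|A union B| = |A| + |B| - |A intersect B| = 55 + 23 - 18.

Final answer: 60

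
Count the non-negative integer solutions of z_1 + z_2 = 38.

Stars and bars with 38 stars and 1 bars:
C(38+2-1, 2-1) = C(39,1).

Final answer: C(39,1) = 39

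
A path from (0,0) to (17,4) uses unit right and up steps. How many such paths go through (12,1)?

Paths (0,0)->(12,1): C(13,1) = 13.
Paths (12,1)->(17,4): C(8,3) = 56.
By multiplication principle: 13 x 56.

Final answer: 728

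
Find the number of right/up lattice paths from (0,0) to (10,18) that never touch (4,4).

Total paths to (10,18): C(28,18) = 13123110.
Paths through (4,4): C(8,4) x C(20,14) = 2713200.
Avoiding (4,4): 13123110 - 2713200.

Final answer: 10409910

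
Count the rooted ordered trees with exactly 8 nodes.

This is a standard Catalan-number count: the answer is C_n. Here n = 8 - 1 = 7.
C_n = (2n)!/(n!(n+1)!), so C_{7} = 14!/(7! x 8!) = C(14,7)/8 = 3432/8.

Final answer: C_{7} = 429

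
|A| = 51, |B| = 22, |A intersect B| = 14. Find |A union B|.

|A union B| = |A| + |B| - |A intersect B| = 51 + 22 - 14.

Final answer: 59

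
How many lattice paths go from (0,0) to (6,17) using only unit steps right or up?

Each path has 6 right steps and 17 up steps in some order (23 steps total).
Choose which 17 of the 23 steps are up: C(23,17).

Final answer: C(23,17) = 100947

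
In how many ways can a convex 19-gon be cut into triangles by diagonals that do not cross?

This is a standard Catalan-number count: the answer is C_n. Here n = 19 - 2 = 17.
Using C_0 = 1 and C_(k+1) = C_k x 2(2k+1)/(k+2), build up term by term: C_1=1, C_2=2, C_3=5, C_4=14, C_5=42, C_6=132, C_7=429, C_8=1430, C_9=4862, C_10=16796, C_11=58786, C_12=208012, C_13=742900, C_14=2674440, C_15=9694845, C_16=35357670, C_17=129644790.

Final answer: C_{17} = 129644790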